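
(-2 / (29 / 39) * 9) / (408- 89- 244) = -234 / 725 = -0.32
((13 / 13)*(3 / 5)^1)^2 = 9 / 25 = 0.36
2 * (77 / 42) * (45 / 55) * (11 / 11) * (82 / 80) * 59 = 7257 / 40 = 181.42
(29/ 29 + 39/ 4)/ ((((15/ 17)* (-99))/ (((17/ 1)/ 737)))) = -12427/ 4377780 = -0.00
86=86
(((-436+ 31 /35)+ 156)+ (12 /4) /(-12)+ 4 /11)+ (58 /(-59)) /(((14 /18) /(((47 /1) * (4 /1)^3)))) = -4080.88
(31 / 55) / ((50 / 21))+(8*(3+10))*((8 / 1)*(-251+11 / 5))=-569253749 / 2750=-207001.36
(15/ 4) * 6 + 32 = 109/ 2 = 54.50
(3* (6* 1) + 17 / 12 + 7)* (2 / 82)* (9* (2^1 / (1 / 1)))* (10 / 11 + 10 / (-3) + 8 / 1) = 29164 / 451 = 64.67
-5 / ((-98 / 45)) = 225 / 98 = 2.30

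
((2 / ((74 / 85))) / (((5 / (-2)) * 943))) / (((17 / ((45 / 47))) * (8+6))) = -45 / 11479139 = -0.00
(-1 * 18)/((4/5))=-45/2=-22.50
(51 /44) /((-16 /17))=-1.23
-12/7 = -1.71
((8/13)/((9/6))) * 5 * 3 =80/13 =6.15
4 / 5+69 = 349 / 5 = 69.80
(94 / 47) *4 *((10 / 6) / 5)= 8 / 3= 2.67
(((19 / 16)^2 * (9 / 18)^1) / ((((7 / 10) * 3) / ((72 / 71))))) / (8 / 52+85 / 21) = 211185 / 2605984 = 0.08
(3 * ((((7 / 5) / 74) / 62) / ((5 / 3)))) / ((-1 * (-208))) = 63 / 23857600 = 0.00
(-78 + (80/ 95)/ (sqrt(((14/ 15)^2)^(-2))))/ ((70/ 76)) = -660628/ 7875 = -83.89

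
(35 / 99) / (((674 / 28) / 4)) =1960 / 33363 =0.06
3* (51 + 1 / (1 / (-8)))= 129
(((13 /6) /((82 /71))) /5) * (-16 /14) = -1846 /4305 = -0.43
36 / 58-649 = -18803 / 29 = -648.38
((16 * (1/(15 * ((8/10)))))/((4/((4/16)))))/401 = 0.00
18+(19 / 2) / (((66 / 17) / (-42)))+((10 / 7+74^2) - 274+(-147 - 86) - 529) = 670925 / 154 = 4356.66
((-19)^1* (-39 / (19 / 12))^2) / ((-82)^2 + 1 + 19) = -9126 / 5339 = -1.71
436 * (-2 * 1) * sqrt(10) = -872 * sqrt(10) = -2757.51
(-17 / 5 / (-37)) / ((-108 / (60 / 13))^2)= 85 / 506493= 0.00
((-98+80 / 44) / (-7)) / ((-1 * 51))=-1058 / 3927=-0.27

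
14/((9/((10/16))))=35/36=0.97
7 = 7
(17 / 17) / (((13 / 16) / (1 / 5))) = 16 / 65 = 0.25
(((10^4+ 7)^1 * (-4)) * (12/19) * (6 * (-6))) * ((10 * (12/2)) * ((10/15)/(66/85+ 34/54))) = 1587414412800/61313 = 25890339.94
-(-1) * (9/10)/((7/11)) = 99/70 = 1.41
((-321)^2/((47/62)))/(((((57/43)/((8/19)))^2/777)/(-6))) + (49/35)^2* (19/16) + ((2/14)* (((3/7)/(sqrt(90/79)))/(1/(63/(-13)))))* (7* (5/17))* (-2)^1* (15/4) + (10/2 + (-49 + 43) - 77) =-156642247066664803/2450034800 + 135* sqrt(790)/884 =-63934698.62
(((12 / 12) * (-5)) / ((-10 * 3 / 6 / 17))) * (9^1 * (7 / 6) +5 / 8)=1513 / 8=189.12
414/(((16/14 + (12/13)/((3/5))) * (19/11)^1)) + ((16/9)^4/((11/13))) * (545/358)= 107.36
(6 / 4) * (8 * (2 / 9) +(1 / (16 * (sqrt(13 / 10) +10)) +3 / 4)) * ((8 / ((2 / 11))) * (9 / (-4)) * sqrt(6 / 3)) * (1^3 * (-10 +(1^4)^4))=-891 * sqrt(65) / 5264 +4457079 * sqrt(2) / 1316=4788.35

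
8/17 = 0.47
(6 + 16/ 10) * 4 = 152/ 5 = 30.40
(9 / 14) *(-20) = -90 / 7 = -12.86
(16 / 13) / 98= 8 / 637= 0.01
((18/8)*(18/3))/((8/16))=27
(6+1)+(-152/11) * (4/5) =-223/55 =-4.05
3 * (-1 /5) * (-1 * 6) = 18 /5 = 3.60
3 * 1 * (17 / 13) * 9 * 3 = 1377 / 13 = 105.92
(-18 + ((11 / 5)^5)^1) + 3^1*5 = 151676 / 3125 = 48.54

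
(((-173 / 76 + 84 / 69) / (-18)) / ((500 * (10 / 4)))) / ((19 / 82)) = 25297 / 124545000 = 0.00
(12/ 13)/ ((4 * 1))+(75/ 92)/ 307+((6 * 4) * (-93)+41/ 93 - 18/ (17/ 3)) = -1297126132357/ 580498932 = -2234.50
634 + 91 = 725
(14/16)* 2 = 7/4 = 1.75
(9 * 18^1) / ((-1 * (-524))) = 0.31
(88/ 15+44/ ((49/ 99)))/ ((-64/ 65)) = -226369/ 2352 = -96.25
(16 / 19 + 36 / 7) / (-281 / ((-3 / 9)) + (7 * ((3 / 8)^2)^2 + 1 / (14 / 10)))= 3260416 / 459703955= 0.01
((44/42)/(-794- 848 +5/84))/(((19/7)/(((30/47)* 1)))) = -18480/123165239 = -0.00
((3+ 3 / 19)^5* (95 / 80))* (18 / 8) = 109350000 / 130321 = 839.08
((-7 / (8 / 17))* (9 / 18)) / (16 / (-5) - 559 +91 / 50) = 2975 / 224152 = 0.01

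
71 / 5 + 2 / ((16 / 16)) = 81 / 5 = 16.20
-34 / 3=-11.33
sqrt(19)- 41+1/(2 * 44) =-3607/88+sqrt(19) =-36.63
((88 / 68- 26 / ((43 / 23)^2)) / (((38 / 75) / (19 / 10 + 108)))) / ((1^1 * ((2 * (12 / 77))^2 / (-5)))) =2621863831125 / 38222528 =68594.73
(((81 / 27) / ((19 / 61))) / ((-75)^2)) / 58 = 61 / 2066250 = 0.00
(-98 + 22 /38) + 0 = -1851 /19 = -97.42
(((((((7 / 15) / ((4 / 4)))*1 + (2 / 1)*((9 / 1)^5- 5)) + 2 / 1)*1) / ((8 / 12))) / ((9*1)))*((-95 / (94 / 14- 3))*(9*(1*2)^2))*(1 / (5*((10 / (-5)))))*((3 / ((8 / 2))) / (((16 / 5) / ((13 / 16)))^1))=706771443 / 2048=345103.24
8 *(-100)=-800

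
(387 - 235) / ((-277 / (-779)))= 118408 / 277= 427.47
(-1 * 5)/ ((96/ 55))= -275/ 96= -2.86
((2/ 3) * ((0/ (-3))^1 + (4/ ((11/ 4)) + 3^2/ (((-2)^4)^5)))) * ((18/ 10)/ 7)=10066389/ 40370176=0.25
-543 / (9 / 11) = -1991 / 3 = -663.67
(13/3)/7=13/21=0.62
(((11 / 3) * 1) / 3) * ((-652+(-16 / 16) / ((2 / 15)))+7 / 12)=-86977 / 108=-805.34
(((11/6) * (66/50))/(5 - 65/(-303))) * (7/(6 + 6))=85547/316000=0.27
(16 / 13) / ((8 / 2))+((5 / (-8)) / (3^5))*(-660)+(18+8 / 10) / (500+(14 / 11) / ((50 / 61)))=593353741 / 290474262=2.04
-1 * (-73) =73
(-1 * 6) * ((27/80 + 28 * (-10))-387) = 159999/40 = 3999.98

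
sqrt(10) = 3.16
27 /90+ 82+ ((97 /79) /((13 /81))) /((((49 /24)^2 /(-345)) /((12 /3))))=-60424345979 /24658270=-2450.47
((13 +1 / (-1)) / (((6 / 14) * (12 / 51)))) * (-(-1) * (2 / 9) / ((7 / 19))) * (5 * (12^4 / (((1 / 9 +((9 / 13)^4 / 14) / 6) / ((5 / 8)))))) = 33476416646400 / 819391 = 40855240.84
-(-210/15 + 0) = 14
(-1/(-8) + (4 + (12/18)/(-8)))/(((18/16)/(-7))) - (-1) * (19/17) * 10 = -6413/459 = -13.97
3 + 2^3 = 11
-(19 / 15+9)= -154 / 15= -10.27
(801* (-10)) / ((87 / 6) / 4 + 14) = -21360 / 47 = -454.47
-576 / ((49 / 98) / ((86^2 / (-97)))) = 8520192 / 97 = 87837.03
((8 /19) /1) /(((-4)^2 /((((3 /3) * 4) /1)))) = 2 /19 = 0.11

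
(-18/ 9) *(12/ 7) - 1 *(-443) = 3077/ 7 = 439.57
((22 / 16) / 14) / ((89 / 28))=11 / 356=0.03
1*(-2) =-2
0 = 0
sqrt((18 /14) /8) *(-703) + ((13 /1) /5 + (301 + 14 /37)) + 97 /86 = 23.28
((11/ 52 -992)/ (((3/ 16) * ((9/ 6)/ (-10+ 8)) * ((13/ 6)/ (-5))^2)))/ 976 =38.48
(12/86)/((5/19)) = 114/215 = 0.53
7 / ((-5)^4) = 7 / 625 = 0.01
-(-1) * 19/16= 19/16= 1.19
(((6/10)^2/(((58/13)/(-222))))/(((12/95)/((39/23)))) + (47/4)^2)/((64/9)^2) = -442595421/218562560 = -2.03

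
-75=-75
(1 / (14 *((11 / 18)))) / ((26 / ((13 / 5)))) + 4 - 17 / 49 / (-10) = 2181 / 539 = 4.05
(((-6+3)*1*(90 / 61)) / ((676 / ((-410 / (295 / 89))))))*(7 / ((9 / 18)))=6896610 / 608231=11.34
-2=-2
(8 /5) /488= 1 /305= 0.00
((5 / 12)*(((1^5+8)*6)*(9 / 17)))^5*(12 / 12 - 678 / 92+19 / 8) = -8008707921046875 / 8360118016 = -957965.89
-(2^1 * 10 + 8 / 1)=-28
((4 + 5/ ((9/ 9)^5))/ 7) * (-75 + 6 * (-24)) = -1971/ 7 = -281.57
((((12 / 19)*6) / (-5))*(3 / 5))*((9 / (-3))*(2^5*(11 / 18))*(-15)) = -400.17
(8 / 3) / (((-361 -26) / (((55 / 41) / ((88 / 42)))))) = -70 / 15867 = -0.00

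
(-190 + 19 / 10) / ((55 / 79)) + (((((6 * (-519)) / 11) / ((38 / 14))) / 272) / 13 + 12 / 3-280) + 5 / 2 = -543.71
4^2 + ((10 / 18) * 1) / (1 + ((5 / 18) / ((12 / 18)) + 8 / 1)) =5444 / 339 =16.06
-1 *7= -7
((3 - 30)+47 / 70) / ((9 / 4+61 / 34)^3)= -0.40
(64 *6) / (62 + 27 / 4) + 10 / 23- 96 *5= -2997922 / 6325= -473.98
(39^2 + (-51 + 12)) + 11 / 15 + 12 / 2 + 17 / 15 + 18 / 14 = 156571 / 105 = 1491.15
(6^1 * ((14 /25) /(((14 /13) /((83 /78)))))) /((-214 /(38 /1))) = -0.59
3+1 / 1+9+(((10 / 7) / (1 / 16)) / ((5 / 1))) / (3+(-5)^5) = 142035 / 10927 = 13.00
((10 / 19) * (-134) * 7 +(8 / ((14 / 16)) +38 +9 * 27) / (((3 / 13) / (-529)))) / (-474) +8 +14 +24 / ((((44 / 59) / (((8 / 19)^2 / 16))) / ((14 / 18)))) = 18795144139 / 13175778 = 1426.49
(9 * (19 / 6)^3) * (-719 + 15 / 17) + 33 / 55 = -52334017 / 255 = -205231.44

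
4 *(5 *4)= 80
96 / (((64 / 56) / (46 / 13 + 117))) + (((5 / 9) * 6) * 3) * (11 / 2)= 132343 / 13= 10180.23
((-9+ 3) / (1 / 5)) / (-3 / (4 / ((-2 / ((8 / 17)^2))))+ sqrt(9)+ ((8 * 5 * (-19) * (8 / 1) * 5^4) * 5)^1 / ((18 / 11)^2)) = 311040 / 73567898669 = 0.00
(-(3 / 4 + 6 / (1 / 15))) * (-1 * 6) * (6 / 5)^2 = 19602 / 25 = 784.08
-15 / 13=-1.15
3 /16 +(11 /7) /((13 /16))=3089 /1456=2.12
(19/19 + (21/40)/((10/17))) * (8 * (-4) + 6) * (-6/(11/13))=348.91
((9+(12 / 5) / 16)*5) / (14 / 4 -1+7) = 183 / 38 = 4.82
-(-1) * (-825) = -825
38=38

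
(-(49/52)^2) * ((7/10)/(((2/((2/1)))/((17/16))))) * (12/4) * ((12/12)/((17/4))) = -50421/108160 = -0.47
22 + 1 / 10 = 221 / 10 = 22.10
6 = 6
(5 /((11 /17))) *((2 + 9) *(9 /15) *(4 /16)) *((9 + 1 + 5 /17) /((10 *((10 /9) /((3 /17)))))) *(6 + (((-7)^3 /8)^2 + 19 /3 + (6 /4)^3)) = 3957471 /1024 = 3864.72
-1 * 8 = -8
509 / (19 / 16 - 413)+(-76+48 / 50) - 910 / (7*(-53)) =-644507642 / 8730425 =-73.82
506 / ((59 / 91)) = 46046 / 59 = 780.44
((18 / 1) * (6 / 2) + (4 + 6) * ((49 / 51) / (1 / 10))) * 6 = 15308 / 17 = 900.47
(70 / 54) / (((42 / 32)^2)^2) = 327680 / 750141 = 0.44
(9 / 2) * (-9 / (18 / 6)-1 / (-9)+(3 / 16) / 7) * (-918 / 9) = 147135 / 112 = 1313.71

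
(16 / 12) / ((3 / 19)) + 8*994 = 71644 / 9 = 7960.44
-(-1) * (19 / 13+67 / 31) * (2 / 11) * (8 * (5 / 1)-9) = 2920 / 143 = 20.42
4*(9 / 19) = 36 / 19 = 1.89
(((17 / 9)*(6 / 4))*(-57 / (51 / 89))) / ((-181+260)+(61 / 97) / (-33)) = -1804297 / 505636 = -3.57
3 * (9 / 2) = 27 / 2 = 13.50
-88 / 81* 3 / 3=-88 / 81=-1.09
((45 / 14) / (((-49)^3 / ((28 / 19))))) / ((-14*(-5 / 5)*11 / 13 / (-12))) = 7020 / 172120487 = 0.00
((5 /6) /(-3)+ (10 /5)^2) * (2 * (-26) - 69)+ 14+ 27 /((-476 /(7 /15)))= -436.42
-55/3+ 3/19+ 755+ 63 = 45590/57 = 799.82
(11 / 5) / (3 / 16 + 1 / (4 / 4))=176 / 95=1.85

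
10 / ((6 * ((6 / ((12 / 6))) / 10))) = 50 / 9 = 5.56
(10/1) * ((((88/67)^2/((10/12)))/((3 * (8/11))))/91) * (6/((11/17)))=394944/408499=0.97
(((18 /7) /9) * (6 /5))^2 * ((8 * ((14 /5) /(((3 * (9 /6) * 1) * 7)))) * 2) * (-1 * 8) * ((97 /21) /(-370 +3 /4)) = 3178496 /189979125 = 0.02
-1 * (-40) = 40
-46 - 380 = -426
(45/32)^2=2025/1024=1.98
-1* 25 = -25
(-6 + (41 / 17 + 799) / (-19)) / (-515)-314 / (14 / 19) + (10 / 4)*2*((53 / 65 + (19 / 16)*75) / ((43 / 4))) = -384.25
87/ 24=29/ 8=3.62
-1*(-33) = 33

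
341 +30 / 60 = 683 / 2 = 341.50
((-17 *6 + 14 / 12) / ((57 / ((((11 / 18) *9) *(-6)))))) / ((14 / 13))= 86515 / 1596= 54.21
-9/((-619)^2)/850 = -9/325686850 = -0.00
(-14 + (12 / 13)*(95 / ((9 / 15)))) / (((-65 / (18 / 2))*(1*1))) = -15462 / 845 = -18.30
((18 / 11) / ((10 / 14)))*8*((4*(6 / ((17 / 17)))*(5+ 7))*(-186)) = -53996544 / 55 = -981755.35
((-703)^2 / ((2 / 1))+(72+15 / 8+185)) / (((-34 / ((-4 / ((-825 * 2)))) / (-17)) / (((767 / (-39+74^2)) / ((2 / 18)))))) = 4553465007 / 11961400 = 380.68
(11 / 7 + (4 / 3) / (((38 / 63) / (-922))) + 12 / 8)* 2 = -541319 / 133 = -4070.07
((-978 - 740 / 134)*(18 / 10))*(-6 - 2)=4744512 / 335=14162.72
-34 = -34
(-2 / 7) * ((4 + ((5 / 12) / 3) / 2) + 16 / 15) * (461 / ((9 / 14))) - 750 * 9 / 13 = -16548557 / 10530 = -1571.56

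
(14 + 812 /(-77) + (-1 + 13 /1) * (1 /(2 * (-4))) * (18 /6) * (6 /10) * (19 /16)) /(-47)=-0.01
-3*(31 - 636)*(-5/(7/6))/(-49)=54450/343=158.75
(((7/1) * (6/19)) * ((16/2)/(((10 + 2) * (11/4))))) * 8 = 896/209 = 4.29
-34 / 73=-0.47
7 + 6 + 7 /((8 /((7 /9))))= 13.68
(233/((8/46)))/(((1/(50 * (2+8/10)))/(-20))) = -3751300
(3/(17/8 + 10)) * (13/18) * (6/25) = 104/2425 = 0.04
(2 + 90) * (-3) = -276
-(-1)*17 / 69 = 17 / 69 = 0.25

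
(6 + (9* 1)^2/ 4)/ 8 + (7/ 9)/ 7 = 977/ 288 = 3.39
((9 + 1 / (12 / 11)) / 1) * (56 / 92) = 833 / 138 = 6.04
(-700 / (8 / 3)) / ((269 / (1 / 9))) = -0.11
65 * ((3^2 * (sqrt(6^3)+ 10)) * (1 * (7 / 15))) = 2730+ 1638 * sqrt(6) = 6742.26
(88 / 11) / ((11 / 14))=112 / 11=10.18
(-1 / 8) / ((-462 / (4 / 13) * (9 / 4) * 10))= 1 / 270270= 0.00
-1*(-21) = 21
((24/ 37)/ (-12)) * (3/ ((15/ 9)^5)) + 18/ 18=114167/ 115625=0.99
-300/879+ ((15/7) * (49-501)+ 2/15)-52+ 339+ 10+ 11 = -20328878/30765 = -660.78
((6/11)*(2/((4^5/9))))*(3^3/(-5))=-729/14080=-0.05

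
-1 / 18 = -0.06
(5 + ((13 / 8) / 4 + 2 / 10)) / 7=897 / 1120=0.80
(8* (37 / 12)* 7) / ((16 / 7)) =1813 / 24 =75.54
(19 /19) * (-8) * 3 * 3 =-72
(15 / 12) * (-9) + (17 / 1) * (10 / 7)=365 / 28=13.04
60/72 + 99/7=629/42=14.98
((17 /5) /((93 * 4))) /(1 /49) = 0.45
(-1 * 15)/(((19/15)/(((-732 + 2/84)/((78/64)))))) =12297200/1729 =7112.32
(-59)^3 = -205379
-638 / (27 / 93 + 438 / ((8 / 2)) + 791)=-39556 / 55849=-0.71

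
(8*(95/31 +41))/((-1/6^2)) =-393408/31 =-12690.58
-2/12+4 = 23/6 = 3.83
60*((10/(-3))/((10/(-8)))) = 160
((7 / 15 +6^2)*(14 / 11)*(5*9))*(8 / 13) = 183792 / 143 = 1285.26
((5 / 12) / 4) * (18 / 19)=15 / 152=0.10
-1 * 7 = -7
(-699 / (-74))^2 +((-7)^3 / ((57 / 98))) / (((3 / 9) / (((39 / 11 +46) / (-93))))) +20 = 111943971757 / 106437012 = 1051.74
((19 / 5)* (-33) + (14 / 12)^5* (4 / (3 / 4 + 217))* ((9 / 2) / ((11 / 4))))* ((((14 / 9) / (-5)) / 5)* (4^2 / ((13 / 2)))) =19.20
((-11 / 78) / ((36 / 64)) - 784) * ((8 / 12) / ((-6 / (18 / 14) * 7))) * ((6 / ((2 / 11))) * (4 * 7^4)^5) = 5049163107495993639329792 / 117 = 43155240235008492643844.38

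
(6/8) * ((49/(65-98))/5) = -49/220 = -0.22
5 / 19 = 0.26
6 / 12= 1 / 2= 0.50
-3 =-3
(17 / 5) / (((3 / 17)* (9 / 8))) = 2312 / 135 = 17.13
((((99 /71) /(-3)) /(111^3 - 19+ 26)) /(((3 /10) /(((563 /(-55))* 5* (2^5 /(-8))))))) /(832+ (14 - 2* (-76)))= -5630 /24227023351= -0.00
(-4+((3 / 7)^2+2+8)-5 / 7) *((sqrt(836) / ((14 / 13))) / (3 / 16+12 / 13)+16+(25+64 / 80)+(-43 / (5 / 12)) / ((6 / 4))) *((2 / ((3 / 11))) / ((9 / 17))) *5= -501160 / 49+123194240 *sqrt(209) / 194481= -1070.06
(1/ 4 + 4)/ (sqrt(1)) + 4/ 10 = 93/ 20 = 4.65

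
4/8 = 1/2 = 0.50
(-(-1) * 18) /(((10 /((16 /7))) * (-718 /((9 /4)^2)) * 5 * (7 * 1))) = -729 /879550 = -0.00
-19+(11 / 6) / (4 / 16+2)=-491 / 27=-18.19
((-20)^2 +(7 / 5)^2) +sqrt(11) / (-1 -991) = 10049 / 25 -sqrt(11) / 992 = 401.96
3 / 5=0.60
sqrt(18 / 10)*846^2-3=-3 + 2147148*sqrt(5) / 5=960230.78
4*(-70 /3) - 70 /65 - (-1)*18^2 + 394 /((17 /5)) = 229048 /663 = 345.47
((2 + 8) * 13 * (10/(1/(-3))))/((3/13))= -16900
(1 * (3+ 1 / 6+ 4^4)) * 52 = 40430 / 3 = 13476.67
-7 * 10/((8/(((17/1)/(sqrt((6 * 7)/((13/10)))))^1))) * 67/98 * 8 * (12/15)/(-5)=2278 * sqrt(1365)/3675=22.90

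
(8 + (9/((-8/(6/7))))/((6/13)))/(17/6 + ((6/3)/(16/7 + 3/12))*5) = 70503/80836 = 0.87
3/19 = 0.16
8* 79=632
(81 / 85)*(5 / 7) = 81 / 119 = 0.68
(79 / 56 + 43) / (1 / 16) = 710.57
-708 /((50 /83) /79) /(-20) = 1160589 /250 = 4642.36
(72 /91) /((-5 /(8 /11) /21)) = -1728 /715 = -2.42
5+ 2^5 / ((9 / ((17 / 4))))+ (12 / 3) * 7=433 / 9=48.11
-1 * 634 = -634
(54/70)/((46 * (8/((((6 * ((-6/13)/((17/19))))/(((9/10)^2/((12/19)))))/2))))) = -90/35581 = -0.00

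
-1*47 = -47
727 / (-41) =-727 / 41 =-17.73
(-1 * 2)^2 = 4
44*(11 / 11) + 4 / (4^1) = 45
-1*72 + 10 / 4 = -139 / 2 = -69.50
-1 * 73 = -73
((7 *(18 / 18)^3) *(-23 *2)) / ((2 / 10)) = -1610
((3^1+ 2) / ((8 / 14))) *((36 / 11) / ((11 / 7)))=2205 / 121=18.22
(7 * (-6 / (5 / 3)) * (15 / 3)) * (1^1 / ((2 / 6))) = -378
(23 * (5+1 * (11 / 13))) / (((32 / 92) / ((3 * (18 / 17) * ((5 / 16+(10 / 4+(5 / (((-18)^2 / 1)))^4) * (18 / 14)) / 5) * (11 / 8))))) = 95487949432843 / 80178149376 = 1190.95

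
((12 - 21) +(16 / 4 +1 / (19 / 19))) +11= 7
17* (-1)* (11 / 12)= -187 / 12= -15.58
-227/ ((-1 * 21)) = 227/ 21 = 10.81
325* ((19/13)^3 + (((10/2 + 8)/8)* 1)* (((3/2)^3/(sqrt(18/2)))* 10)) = 37618325/5408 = 6956.05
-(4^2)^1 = -16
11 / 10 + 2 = 31 / 10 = 3.10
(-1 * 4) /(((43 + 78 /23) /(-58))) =5336 /1067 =5.00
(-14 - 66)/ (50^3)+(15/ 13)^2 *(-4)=-2812838/ 528125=-5.33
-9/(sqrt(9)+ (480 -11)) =-9/472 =-0.02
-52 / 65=-4 / 5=-0.80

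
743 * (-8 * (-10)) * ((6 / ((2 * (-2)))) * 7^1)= -624120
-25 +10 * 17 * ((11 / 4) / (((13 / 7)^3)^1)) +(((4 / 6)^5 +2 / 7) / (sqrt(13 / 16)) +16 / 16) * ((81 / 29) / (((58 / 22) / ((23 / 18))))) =359260 * sqrt(13) / 2066337 +91165812 / 1847677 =49.97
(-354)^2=125316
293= 293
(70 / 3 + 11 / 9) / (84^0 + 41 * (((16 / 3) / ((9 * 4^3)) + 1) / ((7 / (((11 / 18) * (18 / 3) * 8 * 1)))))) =13923 / 98885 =0.14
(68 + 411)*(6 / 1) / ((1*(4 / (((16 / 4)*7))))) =20118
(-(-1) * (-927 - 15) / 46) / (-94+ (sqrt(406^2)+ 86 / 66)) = -15543 / 237797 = -0.07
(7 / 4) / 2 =7 / 8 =0.88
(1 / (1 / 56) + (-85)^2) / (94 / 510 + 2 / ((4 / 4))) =1856655 / 557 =3333.31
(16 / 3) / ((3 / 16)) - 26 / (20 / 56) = -1996 / 45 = -44.36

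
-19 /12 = -1.58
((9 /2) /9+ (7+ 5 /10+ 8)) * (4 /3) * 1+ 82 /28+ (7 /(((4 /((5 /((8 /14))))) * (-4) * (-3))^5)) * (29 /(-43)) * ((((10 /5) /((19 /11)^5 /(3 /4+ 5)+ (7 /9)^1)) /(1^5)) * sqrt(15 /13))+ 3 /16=24.45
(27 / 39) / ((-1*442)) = -9 / 5746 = -0.00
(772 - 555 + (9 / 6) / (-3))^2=46872.25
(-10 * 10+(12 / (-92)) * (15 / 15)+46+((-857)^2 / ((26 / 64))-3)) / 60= 270268691 / 8970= 30130.29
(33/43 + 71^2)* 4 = 867184/43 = 20167.07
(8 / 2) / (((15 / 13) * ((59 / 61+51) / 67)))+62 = 1580312 / 23775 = 66.47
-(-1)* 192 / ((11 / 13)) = 2496 / 11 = 226.91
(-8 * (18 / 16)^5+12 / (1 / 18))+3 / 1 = 837975 / 4096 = 204.58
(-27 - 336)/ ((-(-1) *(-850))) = 363/ 850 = 0.43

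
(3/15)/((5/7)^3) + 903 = 564718/625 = 903.55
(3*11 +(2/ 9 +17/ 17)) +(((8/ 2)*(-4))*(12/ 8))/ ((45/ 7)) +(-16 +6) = 20.49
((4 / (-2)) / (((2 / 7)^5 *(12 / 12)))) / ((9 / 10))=-84035 / 72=-1167.15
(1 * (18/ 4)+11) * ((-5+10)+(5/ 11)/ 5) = 868/ 11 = 78.91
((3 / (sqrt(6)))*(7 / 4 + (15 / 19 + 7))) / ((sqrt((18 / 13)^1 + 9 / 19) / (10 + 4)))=5075*sqrt(8398) / 3876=119.99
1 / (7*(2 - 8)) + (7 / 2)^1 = 73 / 21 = 3.48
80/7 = 11.43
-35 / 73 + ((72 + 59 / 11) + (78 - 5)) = 120357 / 803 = 149.88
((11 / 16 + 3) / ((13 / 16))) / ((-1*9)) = -59 / 117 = -0.50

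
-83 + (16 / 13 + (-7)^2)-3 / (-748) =-318609 / 9724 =-32.77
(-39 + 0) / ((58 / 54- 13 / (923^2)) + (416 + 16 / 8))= -69006249 / 741505868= -0.09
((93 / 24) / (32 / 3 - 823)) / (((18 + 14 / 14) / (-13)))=1209 / 370424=0.00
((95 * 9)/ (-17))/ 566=-855/ 9622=-0.09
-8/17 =-0.47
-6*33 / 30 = -33 / 5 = -6.60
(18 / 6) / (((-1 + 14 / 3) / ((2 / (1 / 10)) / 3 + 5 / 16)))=1005 / 176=5.71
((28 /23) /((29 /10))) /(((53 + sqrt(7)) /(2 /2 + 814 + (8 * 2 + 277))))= 8221360 /934467 - 155120 * sqrt(7) /934467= 8.36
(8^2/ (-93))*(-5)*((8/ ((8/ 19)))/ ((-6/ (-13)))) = 39520/ 279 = 141.65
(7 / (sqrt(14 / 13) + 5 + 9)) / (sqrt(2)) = -sqrt(91) / 362 + 91 * sqrt(2) / 362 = 0.33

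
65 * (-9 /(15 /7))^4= 2528253 /125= 20226.02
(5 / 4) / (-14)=-5 / 56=-0.09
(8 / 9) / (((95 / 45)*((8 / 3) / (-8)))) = -1.26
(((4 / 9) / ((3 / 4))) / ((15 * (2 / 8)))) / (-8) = -8 / 405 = -0.02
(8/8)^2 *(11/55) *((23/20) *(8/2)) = 23/25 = 0.92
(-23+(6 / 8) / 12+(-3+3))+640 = 9873 / 16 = 617.06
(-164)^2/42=13448/21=640.38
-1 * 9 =-9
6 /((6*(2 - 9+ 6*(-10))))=-1 /67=-0.01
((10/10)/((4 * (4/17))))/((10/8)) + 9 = 197/20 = 9.85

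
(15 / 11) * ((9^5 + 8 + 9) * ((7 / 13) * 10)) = 62019300 / 143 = 433701.40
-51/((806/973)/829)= -41137467/806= -51039.04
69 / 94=0.73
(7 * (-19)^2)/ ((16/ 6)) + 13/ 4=7607/ 8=950.88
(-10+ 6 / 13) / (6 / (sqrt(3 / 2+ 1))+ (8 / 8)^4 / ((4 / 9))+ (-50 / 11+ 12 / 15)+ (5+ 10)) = -81048880 / 105688453+ 7201920*sqrt(10) / 105688453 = -0.55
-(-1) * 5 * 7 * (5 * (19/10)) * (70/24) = 969.79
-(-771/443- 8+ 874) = -382867/443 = -864.26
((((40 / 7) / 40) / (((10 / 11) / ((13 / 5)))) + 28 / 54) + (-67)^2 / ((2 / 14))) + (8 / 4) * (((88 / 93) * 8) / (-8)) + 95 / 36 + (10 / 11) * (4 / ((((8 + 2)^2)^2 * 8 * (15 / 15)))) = 4050577571399 / 128898000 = 31424.67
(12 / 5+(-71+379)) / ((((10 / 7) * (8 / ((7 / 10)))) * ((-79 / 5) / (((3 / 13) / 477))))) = -4753 / 8164650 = -0.00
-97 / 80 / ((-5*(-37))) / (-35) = 0.00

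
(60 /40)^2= 9 /4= 2.25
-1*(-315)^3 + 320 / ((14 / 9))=218792565 / 7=31256080.71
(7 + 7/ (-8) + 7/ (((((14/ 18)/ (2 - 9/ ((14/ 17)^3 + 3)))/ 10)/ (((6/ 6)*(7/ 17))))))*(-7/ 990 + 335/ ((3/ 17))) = -60254933342443/ 2353911120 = -25597.79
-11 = -11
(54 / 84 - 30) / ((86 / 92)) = -9453 / 301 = -31.41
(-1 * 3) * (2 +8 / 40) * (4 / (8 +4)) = -11 / 5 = -2.20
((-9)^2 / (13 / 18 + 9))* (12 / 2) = 8748 / 175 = 49.99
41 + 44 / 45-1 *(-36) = 3509 / 45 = 77.98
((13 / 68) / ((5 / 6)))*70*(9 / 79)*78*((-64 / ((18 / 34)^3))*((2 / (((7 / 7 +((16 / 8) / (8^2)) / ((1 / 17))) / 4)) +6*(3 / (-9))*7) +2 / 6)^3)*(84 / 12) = 11948402980628608 / 46091997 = 259229448.89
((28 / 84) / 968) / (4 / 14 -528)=-7 / 10727376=-0.00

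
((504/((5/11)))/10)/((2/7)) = 9702/25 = 388.08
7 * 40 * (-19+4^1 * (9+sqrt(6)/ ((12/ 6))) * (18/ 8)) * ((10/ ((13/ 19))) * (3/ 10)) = 71820 * sqrt(6)/ 13+989520/ 13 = 89649.41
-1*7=-7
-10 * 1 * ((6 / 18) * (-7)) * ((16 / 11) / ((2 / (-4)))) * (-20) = 44800 / 33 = 1357.58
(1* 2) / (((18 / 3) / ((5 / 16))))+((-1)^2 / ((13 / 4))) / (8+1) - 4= -3.86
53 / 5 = 10.60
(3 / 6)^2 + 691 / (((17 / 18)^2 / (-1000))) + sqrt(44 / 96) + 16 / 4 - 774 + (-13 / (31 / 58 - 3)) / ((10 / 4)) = -49303286609 / 63580 + sqrt(66) / 12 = -775452.09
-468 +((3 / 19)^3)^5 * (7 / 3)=-7104767449981372123149 / 15181127029874798299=-468.00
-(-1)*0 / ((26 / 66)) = 0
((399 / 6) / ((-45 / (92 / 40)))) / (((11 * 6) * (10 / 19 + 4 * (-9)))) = 58121 / 40035600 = 0.00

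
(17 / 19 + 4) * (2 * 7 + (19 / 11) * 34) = 355.98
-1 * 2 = -2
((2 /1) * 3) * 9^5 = 354294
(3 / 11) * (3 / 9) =1 / 11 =0.09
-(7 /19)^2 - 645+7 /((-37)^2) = -318829359 /494209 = -645.13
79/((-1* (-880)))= 79/880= 0.09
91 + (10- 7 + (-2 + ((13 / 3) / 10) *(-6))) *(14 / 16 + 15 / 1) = 328 / 5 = 65.60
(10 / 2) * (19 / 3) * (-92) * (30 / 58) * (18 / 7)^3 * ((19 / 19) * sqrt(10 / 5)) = -254858400 * sqrt(2) / 9947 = -36234.46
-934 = -934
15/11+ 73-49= 279/11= 25.36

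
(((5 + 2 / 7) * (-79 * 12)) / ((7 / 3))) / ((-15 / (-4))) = -140304 / 245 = -572.67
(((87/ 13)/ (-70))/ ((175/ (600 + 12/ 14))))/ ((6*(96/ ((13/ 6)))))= -20329/ 16464000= -0.00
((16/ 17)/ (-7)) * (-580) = 9280/ 119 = 77.98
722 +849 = 1571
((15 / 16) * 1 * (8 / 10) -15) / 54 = -19 / 72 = -0.26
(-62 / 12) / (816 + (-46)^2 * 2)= -31 / 30288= -0.00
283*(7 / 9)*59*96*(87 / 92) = 27115928 / 23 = 1178953.39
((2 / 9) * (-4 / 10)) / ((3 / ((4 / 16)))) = -1 / 135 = -0.01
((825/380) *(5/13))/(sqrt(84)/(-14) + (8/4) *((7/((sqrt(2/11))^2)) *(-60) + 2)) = -6664350/36840590683 + 825 *sqrt(21)/147362362732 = -0.00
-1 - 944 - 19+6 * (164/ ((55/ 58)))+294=20222/ 55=367.67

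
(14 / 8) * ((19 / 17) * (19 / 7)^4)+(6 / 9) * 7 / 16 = 14897411 / 139944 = 106.45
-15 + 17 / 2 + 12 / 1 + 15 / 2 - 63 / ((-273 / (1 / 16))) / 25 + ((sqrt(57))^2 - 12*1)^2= 2038.00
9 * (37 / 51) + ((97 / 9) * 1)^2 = 168944 / 1377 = 122.69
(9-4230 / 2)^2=4435236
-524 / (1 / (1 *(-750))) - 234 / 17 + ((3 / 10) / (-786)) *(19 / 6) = 105021641197 / 267240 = 392986.23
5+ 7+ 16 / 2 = 20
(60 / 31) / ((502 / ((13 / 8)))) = 195 / 31124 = 0.01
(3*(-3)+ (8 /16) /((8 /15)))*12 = -387 /4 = -96.75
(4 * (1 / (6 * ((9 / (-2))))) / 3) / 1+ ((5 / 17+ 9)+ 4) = 18238 / 1377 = 13.24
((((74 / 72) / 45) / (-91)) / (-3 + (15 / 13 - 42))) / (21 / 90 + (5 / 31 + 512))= 1147 / 102672507420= 0.00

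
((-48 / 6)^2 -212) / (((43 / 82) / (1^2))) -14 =-12738 / 43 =-296.23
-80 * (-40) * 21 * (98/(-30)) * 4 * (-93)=81661440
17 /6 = 2.83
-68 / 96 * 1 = -17 / 24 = -0.71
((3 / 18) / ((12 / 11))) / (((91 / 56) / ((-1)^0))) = 0.09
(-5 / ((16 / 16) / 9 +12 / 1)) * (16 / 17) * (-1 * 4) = 1.55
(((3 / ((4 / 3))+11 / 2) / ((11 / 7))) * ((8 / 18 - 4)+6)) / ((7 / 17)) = 527 / 18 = 29.28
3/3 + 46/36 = 41/18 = 2.28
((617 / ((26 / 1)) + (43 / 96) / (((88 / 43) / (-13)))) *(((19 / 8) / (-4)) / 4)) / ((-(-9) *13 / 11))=-43580813 / 149520384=-0.29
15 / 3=5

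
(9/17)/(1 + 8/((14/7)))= 9/85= 0.11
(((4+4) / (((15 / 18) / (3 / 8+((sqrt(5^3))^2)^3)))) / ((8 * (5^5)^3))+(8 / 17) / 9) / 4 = 4889984376377 / 373535156250000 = 0.01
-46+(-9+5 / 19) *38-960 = -1338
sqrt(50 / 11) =5 * sqrt(22) / 11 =2.13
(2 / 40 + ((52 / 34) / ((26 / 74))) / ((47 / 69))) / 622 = 102919 / 9939560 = 0.01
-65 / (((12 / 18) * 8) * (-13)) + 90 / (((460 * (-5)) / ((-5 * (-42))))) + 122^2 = 5474633 / 368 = 14876.72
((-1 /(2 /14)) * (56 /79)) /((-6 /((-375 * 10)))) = -245000 /79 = -3101.27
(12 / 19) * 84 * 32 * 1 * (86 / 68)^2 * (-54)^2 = 43478539776 / 5491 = 7918146.02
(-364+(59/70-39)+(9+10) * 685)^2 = 779510644201/4900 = 159083804.94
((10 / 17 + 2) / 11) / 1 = 0.24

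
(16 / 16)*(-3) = -3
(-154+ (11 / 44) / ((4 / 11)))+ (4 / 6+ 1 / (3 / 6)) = -7231 / 48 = -150.65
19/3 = 6.33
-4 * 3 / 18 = -2 / 3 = -0.67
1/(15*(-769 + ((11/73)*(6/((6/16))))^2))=-5329/61005375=-0.00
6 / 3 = 2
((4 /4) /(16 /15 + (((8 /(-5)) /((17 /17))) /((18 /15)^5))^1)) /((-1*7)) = -4860 /14413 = -0.34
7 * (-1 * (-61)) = 427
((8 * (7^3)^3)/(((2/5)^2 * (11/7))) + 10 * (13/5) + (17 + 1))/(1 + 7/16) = 893202398.99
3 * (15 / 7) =45 / 7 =6.43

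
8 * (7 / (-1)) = -56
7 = 7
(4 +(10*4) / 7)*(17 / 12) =289 / 21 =13.76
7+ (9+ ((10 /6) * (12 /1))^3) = 8016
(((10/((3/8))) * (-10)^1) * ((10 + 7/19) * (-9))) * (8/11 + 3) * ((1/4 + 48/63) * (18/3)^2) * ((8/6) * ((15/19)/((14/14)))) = 3556588.12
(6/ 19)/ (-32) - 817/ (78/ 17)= -2111245/ 11856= -178.07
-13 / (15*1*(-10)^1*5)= 13 / 750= 0.02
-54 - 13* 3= -93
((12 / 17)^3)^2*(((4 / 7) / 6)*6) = 11943936 / 168962983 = 0.07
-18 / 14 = -9 / 7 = -1.29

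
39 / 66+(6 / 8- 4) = -117 / 44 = -2.66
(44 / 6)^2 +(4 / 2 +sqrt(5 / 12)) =sqrt(15) / 6 +502 / 9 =56.42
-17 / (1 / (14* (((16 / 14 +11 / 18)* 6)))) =-7514 / 3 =-2504.67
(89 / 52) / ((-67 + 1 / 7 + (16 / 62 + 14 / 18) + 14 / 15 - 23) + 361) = 869085 / 138680828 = 0.01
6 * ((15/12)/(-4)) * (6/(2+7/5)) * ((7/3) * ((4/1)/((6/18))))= -1575/17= -92.65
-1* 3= -3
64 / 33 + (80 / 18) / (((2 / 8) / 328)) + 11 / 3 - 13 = 576548 / 99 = 5823.72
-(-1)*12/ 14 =6/ 7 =0.86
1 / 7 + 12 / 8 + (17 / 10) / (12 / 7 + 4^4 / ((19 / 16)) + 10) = 3492277 / 2116100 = 1.65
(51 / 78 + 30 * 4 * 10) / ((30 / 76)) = 3041.66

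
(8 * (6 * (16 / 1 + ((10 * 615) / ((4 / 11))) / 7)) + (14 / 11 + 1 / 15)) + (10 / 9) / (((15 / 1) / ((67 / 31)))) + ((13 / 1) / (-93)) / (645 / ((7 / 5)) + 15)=556763867971 / 4769226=116740.93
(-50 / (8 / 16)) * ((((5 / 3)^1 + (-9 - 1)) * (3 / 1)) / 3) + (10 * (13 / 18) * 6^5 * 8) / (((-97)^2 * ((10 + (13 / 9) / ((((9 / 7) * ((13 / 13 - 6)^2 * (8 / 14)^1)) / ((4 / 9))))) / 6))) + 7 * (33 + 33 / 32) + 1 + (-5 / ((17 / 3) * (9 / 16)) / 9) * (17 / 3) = 4906810120019585 / 4460271565536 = 1100.11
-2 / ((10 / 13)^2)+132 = 6431 / 50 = 128.62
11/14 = 0.79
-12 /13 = -0.92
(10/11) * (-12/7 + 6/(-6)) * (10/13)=-1900/1001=-1.90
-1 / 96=-0.01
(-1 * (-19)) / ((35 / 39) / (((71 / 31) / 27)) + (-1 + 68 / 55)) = 964535 / 549074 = 1.76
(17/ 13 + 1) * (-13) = -30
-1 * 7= -7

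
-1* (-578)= 578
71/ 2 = 35.50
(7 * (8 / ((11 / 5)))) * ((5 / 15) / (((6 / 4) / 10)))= 5600 / 99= 56.57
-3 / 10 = -0.30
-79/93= -0.85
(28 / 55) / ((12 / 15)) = 7 / 11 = 0.64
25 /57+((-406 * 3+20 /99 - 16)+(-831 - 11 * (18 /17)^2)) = -1128908224 /543609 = -2076.69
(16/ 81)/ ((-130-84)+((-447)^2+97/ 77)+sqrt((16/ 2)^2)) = 0.00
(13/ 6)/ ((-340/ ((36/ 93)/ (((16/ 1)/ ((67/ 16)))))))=-871/ 1349120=-0.00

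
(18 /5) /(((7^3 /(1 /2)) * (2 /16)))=72 /1715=0.04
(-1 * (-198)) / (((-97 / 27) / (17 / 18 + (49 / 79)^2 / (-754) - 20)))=239694313320 / 228227129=1050.24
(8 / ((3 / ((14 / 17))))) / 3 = 0.73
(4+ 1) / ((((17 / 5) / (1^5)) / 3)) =75 / 17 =4.41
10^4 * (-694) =-6940000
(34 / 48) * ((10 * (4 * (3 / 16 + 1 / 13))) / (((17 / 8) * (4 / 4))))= 275 / 78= 3.53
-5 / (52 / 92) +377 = 4786 / 13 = 368.15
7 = 7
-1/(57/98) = -1.72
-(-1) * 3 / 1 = 3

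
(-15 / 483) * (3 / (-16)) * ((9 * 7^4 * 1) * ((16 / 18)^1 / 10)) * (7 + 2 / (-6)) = 1715 / 23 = 74.57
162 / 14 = 81 / 7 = 11.57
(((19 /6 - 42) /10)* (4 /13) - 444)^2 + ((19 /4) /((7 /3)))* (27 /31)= 6541737889567 /33005700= 198200.25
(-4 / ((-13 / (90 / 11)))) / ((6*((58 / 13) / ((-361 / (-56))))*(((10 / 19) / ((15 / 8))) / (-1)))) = -308655 / 142912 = -2.16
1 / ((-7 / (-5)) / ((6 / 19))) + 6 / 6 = 163 / 133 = 1.23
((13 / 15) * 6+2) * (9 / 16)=81 / 20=4.05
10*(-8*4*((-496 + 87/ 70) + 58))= 978336/ 7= 139762.29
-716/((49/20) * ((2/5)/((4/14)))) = -71600/343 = -208.75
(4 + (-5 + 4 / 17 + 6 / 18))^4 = 234256 / 6765201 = 0.03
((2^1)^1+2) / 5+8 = 44 / 5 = 8.80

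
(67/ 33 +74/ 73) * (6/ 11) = 14666/ 8833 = 1.66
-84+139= 55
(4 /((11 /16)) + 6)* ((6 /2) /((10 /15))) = 585 /11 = 53.18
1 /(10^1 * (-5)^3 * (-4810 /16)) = 4 /1503125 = 0.00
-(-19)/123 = 19/123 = 0.15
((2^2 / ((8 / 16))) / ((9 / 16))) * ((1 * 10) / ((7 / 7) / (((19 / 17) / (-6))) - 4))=-12160 / 801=-15.18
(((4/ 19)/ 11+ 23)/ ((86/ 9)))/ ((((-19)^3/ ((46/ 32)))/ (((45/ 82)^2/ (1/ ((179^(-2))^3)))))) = -2016650925/ 436286137025004139738167424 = -0.00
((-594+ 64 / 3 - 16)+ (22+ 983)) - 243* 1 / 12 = 396.08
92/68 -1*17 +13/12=-2971/204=-14.56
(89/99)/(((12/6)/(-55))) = -445/18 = -24.72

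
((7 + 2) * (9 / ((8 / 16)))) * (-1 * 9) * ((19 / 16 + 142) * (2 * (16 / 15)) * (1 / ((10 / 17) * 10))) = -9464121 / 125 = -75712.97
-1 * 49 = -49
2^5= 32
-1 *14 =-14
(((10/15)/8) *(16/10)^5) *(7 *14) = 802816/9375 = 85.63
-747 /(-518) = 747 /518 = 1.44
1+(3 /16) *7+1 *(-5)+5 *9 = 677 /16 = 42.31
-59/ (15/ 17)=-1003/ 15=-66.87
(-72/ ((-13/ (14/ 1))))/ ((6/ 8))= 1344/ 13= 103.38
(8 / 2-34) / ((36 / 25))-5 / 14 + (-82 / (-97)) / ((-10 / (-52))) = -16.79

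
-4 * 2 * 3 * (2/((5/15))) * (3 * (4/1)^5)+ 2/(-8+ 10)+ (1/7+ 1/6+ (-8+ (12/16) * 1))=-37159411/84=-442373.94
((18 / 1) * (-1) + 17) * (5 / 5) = -1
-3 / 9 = -1 / 3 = -0.33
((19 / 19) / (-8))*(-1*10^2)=25 / 2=12.50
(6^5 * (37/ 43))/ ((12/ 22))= 527472/ 43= 12266.79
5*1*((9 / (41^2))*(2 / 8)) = 45 / 6724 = 0.01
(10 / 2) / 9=0.56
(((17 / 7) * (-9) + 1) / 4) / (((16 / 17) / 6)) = -3723 / 112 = -33.24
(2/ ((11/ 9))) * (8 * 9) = 1296/ 11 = 117.82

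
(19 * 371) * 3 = 21147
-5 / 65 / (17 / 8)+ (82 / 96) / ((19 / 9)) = 24751 / 67184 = 0.37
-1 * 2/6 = -1/3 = -0.33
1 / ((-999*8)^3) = -1 / 510465535488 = -0.00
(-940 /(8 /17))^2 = 15960025 /4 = 3990006.25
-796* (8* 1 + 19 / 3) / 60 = -8557 / 45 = -190.16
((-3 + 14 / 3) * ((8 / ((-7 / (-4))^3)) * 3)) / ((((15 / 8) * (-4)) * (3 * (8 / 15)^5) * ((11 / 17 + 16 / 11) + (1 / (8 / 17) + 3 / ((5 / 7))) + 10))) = -78890625 / 189104132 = -0.42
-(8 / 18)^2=-16 / 81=-0.20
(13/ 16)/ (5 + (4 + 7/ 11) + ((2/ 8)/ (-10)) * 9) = 715/ 8282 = 0.09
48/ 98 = 24/ 49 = 0.49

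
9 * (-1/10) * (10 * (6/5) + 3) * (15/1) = -202.50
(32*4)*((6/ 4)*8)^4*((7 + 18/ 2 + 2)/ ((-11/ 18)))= -859963392/ 11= -78178490.18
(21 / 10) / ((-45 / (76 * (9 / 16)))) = -399 / 200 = -2.00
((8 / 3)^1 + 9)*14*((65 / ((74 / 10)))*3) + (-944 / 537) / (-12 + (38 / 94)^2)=2236096691702 / 519514743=4304.20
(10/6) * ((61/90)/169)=61/9126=0.01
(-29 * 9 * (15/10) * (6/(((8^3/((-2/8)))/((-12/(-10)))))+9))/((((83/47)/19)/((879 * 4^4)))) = -14155163541531/1660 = -8527206952.73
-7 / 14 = -1 / 2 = -0.50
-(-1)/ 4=0.25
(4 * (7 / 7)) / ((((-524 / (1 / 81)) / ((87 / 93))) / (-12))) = 116 / 109647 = 0.00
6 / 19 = 0.32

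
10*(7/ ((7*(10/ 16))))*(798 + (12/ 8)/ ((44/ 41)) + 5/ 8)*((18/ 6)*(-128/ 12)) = -4505728/ 11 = -409611.64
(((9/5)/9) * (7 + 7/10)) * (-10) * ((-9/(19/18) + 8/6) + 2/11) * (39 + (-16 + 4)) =2915.24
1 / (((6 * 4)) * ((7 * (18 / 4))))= 1 / 756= 0.00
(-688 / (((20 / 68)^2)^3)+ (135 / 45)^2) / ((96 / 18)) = -49819520541 / 250000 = -199278.08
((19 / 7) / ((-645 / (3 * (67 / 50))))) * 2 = -1273 / 37625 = -0.03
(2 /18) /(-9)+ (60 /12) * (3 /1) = 1214 /81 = 14.99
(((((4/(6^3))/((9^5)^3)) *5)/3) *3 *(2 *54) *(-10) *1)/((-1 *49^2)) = 0.00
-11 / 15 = -0.73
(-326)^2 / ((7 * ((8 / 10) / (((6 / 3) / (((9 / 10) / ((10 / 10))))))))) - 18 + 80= 2660806 / 63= 42235.02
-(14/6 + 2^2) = -19/3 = -6.33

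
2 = 2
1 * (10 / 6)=5 / 3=1.67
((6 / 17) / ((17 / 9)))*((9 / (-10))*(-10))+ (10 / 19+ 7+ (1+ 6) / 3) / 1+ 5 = 272485 / 16473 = 16.54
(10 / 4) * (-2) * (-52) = 260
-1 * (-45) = 45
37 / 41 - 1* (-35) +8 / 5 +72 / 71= 560608 / 14555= 38.52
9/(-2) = -9/2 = -4.50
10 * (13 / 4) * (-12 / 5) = -78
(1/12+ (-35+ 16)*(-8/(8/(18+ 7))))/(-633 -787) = -5701/17040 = -0.33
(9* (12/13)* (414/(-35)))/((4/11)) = -122958/455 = -270.24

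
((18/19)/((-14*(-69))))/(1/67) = 201/3059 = 0.07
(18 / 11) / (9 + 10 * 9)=2 / 121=0.02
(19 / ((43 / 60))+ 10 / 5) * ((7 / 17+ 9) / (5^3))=39232 / 18275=2.15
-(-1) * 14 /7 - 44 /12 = -5 /3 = -1.67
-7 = -7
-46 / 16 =-23 / 8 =-2.88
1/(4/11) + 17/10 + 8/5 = 121/20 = 6.05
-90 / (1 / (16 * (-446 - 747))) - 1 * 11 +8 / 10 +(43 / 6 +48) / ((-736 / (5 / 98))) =3717281933357 / 2163840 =1717909.80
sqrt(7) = 2.65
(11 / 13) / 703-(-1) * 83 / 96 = 759593 / 877344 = 0.87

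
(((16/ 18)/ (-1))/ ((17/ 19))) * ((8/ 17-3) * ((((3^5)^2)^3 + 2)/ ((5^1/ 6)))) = 2691408878741277872/ 4335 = 620855566030283.25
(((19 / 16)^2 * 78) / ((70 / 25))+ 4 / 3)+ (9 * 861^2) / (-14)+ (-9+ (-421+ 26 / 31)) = -79486920017 / 166656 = -476952.05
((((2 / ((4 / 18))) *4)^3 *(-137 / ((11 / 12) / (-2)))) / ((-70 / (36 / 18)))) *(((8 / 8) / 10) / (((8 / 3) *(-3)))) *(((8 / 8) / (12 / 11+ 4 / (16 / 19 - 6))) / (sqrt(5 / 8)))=19975.08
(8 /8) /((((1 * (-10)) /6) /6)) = -18 /5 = -3.60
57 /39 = 19 /13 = 1.46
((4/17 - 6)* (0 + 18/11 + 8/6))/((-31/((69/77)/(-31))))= -31556/1976777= -0.02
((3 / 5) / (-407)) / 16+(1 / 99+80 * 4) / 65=1442677 / 293040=4.92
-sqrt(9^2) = -9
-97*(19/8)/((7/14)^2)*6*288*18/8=-3582792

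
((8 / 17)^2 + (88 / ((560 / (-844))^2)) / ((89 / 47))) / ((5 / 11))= 73325685103 / 315082250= 232.72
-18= -18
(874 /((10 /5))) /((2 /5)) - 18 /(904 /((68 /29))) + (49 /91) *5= 93308597 /85202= 1095.15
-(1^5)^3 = -1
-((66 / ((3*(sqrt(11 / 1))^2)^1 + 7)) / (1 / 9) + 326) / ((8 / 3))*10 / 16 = -20451 / 256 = -79.89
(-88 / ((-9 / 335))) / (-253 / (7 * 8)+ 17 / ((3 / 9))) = 1650880 / 23427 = 70.47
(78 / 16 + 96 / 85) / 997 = 4083 / 677960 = 0.01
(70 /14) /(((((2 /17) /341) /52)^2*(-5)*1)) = -22717121284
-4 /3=-1.33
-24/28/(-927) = 2/2163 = 0.00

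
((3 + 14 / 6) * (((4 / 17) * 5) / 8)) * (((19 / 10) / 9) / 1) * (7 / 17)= 532 / 7803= 0.07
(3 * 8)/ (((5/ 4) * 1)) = 96/ 5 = 19.20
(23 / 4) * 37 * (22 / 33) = 851 / 6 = 141.83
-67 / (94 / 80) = -2680 / 47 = -57.02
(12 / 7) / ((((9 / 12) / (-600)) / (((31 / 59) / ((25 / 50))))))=-595200 / 413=-1441.16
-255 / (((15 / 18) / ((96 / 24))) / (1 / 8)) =-153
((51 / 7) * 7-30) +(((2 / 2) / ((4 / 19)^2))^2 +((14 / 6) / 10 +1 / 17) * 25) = 7015907 / 13056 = 537.37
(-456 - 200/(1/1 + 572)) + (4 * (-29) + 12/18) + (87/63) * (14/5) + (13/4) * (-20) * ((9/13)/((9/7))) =-575689/955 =-602.82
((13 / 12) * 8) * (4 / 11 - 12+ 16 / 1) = 416 / 11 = 37.82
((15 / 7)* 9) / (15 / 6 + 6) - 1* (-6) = 984 / 119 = 8.27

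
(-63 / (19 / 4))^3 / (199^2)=-16003008 / 271623259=-0.06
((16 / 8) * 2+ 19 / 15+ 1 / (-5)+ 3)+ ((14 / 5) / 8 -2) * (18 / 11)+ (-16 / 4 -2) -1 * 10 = -319 / 30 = -10.63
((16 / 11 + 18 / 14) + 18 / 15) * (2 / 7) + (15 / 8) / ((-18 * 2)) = 277789 / 258720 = 1.07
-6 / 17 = -0.35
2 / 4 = 1 / 2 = 0.50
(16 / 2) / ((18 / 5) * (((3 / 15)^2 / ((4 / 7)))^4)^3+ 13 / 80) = 20000000000000000000000000 / 406250000000124571584809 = 49.23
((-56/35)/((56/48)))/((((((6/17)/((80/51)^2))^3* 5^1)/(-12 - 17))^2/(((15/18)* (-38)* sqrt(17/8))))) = 2745171296911360000000000* sqrt(34)/65459721496758687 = 244531467.74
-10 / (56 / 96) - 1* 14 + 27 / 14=-29.21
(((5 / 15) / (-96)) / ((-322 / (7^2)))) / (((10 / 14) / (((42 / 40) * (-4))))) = -343 / 110400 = -0.00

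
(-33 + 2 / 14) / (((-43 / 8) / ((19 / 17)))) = 34960 / 5117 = 6.83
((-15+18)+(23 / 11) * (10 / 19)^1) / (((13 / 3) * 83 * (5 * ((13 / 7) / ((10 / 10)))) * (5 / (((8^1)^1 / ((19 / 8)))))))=0.00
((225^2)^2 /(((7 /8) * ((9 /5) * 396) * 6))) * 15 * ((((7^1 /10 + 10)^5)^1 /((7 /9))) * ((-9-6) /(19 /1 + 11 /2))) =-479278224225140625 /422576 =-1134182310933.75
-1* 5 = -5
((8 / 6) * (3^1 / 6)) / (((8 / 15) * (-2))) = -5 / 8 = -0.62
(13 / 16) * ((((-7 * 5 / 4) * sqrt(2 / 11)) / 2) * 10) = -2275 * sqrt(22) / 704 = -15.16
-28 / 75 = -0.37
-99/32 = -3.09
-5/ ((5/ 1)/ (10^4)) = -10000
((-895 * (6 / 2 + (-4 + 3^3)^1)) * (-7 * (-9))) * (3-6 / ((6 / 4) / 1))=1466010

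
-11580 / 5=-2316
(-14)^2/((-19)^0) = 196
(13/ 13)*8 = 8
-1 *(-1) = 1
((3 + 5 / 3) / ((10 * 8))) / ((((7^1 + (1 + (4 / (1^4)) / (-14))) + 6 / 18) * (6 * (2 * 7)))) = 7 / 81120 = 0.00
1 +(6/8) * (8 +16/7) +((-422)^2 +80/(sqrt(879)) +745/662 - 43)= 80 * sqrt(879)/879 +825087591/4634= 178053.54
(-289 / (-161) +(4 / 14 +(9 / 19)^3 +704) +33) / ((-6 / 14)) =-272094499 / 157757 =-1724.77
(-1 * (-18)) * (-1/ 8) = -9/ 4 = -2.25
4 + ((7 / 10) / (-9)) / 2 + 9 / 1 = 2333 / 180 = 12.96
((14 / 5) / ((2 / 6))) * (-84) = -3528 / 5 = -705.60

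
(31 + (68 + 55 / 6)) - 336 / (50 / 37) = -21071 / 150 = -140.47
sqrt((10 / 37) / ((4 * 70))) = sqrt(259) / 518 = 0.03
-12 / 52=-3 / 13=-0.23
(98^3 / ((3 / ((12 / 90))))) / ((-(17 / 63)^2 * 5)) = -830131344 / 7225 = -114897.07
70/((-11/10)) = -700/11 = -63.64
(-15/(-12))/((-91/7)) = -5/52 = -0.10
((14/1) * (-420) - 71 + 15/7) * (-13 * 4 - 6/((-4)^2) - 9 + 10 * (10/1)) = -6433689/28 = -229774.61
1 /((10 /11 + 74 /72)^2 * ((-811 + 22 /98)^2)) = 23532201 /58031547208336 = 0.00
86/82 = 43/41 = 1.05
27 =27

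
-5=-5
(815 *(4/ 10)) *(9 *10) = 29340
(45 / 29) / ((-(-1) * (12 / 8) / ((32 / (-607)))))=-960 / 17603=-0.05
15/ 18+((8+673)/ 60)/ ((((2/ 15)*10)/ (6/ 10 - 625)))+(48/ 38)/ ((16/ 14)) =-60571237/ 11400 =-5313.27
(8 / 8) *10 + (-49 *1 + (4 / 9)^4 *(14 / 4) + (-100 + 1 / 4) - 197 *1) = -335.61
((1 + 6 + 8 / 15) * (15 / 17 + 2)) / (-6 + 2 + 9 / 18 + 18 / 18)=-11074 / 1275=-8.69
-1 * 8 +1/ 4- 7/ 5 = -183/ 20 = -9.15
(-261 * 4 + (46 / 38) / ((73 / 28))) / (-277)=1447384 / 384199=3.77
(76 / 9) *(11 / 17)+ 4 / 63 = 5920 / 1071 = 5.53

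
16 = 16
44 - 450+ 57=-349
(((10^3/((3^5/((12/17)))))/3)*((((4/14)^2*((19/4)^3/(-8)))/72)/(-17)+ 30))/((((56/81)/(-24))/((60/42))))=-143946686875/99920016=-1440.62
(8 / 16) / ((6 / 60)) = 5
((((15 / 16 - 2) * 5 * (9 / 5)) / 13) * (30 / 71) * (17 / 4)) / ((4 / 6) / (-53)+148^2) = -6203385 / 102866031424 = -0.00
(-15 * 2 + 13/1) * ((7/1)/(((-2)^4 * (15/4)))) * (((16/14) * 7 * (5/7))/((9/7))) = -238/27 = -8.81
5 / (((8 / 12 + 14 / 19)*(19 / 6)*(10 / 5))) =9 / 16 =0.56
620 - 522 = 98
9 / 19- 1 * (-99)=1890 / 19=99.47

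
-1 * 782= -782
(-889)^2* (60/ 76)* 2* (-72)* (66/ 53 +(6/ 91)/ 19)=-27906586767360/ 248729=-112196755.37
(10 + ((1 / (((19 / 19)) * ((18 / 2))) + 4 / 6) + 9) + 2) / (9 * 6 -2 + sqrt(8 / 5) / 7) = 312130 / 745281 -343 * sqrt(10) / 745281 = 0.42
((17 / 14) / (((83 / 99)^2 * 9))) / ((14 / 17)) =314721 / 1350244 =0.23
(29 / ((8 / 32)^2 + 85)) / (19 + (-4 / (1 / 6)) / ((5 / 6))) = -2320 / 66689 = -0.03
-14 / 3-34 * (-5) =496 / 3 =165.33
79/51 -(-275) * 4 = 56179/51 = 1101.55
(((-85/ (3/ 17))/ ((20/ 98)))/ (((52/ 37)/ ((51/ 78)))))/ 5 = -8907269/ 40560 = -219.61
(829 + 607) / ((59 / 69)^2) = 6836796 / 3481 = 1964.03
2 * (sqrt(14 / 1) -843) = -1678.52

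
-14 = -14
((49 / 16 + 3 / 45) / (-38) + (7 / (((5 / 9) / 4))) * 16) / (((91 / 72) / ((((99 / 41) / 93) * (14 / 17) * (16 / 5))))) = 5824064664 / 133423225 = 43.65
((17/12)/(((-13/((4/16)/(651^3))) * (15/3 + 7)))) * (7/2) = -17/590256471168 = -0.00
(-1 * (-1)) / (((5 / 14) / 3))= 42 / 5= 8.40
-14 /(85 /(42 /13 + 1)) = -154 /221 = -0.70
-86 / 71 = -1.21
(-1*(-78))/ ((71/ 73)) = 5694/ 71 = 80.20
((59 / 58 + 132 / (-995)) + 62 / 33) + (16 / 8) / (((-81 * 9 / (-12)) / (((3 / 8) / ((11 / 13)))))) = 142841429 / 51419610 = 2.78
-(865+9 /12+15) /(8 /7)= -24661 /32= -770.66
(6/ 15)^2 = 4/ 25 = 0.16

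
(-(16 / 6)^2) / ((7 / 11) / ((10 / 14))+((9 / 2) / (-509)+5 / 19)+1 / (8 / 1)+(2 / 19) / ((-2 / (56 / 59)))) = -16067786240 / 2757241287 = -5.83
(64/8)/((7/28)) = 32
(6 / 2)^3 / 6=9 / 2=4.50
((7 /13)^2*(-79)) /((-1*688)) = 3871 /116272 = 0.03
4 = 4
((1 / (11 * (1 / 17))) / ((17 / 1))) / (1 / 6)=6 / 11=0.55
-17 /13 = -1.31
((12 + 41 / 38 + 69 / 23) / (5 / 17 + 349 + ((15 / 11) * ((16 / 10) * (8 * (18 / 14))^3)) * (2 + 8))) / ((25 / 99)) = 3879824949 / 1467993118300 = 0.00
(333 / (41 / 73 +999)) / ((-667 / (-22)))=267399 / 24334828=0.01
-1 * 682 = -682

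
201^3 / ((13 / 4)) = 32482404 / 13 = 2498646.46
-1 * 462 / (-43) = 462 / 43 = 10.74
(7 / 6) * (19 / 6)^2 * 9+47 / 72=1907 / 18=105.94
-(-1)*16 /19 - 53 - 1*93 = -2758 /19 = -145.16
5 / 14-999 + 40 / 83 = -1159863 / 1162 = -998.16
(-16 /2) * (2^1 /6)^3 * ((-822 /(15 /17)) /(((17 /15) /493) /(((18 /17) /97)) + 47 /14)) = 3782296 /48887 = 77.37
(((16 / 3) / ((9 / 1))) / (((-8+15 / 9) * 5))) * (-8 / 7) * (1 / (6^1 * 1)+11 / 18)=128 / 7695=0.02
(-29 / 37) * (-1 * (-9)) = -261 / 37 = -7.05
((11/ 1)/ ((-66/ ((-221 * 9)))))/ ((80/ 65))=8619/ 32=269.34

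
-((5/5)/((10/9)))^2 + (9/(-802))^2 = -3255714/4020025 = -0.81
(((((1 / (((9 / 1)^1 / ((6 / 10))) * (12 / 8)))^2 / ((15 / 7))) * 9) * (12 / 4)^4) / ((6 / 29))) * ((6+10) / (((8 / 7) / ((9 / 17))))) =51156 / 2125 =24.07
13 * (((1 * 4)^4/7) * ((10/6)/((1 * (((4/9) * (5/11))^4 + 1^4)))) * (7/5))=106562117376/96219601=1107.49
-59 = -59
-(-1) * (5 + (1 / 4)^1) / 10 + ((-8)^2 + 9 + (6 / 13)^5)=1092283753 / 14851720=73.55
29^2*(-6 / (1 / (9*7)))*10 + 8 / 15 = -47684692 / 15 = -3178979.47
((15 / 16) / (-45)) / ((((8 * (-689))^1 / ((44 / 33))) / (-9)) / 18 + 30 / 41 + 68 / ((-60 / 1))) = -1845 / 2224352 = -0.00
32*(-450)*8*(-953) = 109785600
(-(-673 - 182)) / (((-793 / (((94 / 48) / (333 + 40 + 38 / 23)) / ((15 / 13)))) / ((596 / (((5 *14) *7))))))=-3060311 / 515124260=-0.01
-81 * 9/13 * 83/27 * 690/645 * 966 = -99581076/559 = -178141.46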